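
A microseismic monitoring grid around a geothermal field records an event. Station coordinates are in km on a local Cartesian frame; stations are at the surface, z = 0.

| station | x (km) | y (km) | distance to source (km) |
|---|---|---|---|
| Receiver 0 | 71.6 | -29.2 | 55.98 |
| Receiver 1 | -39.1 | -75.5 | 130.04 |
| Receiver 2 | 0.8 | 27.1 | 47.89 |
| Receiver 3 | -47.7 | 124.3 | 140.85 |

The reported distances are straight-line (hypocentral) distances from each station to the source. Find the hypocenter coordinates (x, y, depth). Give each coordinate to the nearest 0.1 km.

(47.8, 21.0, 6.9)

Each station gives a sphere (x−x_i)² + (y−y_i)² + z² = d_i² (stations at z=0).
Subtracting the Receiver 0 sphere from Receiver 1 and Receiver 2: z² cancels, leaving linear equations in x and y:
-221.4 x − 92.6 y = -12526.78
-141.6 x + 112.6 y = -4403.84
Solving: x ≈ 47.798, y ≈ 20.997 km (keep extra digits for the depth step; rounded: 47.8, 21.0).
Then from the Receiver 0 sphere: z² = 55.98² − (x − 71.6)² − (y + 29.2)² with x = 47.798, y = 20.997, so z ≈ 6.891 ≈ 6.9 km.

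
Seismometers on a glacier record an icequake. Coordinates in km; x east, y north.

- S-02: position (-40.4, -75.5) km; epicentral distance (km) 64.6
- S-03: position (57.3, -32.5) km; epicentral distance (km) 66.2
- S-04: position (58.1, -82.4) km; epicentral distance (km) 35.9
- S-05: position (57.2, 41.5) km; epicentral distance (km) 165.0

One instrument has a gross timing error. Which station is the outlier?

S-05

Solve using three stations at a time. Using S-02, S-03, S-04 (subtract circle equations pairwise → linear system) gives (x, y) ≈ (22.8, -89.0).
Distances from that point to each station vs reported:
  S-02: calculated 64.6 vs reported 64.6 → residual 0.0 km
  S-03: calculated 66.2 vs reported 66.2 → residual 0.0 km
  S-04: calculated 35.9 vs reported 35.9 → residual 0.0 km
  S-05: calculated 135.0 vs reported 165.0 → residual 30.0 km
S-02, S-03, S-04 are mutually consistent (residuals ≈ 0); S-05 is off by 30.0 km.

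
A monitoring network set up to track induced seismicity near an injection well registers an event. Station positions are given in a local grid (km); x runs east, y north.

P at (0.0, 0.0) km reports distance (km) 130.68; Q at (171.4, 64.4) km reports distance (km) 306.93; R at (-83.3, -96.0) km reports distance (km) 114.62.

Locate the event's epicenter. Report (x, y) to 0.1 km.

x ≈ -130.4 km, y ≈ 8.5 km

Circle about each station: x² + y² = 130.68²; (x − 171.4)² + (y − 64.4)² = 306.93²; (x + 83.3)² + (y + 96.0)² = 114.62².
Subtracting the P equation from the Q and R equations removes the quadratic terms:
342.8 x + 128.8 y = -43603.44
-166.6 x − 192.0 y = 20094.41
Solving the 2×2 system: x ≈ -130.4, y ≈ 8.5 km.
Check against P (with the unrounded x, y): √(x²+y²) = 130.66 ≈ 130.68 km. ✓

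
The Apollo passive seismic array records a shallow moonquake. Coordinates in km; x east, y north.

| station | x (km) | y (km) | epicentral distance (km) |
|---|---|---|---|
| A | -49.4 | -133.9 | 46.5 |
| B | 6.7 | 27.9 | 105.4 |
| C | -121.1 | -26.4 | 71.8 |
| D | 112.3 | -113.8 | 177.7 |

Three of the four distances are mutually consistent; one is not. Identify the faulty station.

A

Solve using three stations at a time. Using B, C, D (subtract circle equations pairwise → linear system) gives (x, y) ≈ (-56.0, -56.8).
Distances from that point to each station vs reported:
  A: calculated 77.4 vs reported 46.5 → residual 30.9 km
  B: calculated 105.4 vs reported 105.4 → residual 0.0 km
  C: calculated 71.8 vs reported 71.8 → residual 0.0 km
  D: calculated 177.7 vs reported 177.7 → residual 0.0 km
B, C, D are mutually consistent (residuals ≈ 0); A is off by 30.9 km.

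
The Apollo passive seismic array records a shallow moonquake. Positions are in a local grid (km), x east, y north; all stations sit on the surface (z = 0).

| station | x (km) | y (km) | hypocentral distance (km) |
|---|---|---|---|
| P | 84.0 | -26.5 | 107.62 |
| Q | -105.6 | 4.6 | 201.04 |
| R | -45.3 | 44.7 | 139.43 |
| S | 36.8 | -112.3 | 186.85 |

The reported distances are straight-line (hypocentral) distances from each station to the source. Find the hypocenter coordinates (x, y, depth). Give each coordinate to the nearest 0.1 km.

Each station gives a sphere (x−x_i)² + (y−y_i)² + z² = d_i² (stations at z=0).
Subtracting the P sphere from Q and R: z² cancels, leaving linear equations in x and y:
-379.2 x + 62.2 y = -25420.75
-258.6 x + 142.4 y = -11566.73
Solving: x ≈ 76.503, y ≈ 57.703 km (keep extra digits for the depth step; rounded: 76.5, 57.7).
Then from the P sphere: z² = 107.62² − (x − 84.0)² − (y + 26.5)² with x = 76.503, y = 57.703, so z ≈ 66.601 ≈ 66.6 km.
Check against S (with the unrounded solution): distance 186.85 ≈ 186.85 km. ✓

(76.5, 57.7, 66.6)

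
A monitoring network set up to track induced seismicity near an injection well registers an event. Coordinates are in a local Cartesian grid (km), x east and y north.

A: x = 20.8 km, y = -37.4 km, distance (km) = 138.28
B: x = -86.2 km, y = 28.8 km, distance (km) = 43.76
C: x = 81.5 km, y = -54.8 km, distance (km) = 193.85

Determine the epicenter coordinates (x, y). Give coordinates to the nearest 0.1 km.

x ≈ -68.0 km, y ≈ 68.6 km

Circle about each station: (x − 20.8)² + (y + 37.4)² = 138.28²; (x + 86.2)² + (y − 28.8)² = 43.76²; (x − 81.5)² + (y + 54.8)² = 193.85².
Subtracting the A equation from the B and C equations removes the quadratic terms:
-214.0 x + 132.4 y = 23634.90
121.4 x − 34.8 y = -10642.57
Solving the 2×2 system: x ≈ -68.0, y ≈ 68.6 km.
Check against A (with the unrounded x, y): √((x − 20.8)²+(y + 37.4)²) = 138.28 ≈ 138.28 km. ✓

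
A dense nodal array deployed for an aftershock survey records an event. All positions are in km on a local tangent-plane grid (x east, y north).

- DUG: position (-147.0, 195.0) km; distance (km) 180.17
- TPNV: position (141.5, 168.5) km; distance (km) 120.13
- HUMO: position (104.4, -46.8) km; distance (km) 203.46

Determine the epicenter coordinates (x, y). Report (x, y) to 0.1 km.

x ≈ 24.7 km, y ≈ 140.4 km

Circle about each station: (x + 147.0)² + (y − 195.0)² = 180.17²; (x − 141.5)² + (y − 168.5)² = 120.13²; (x − 104.4)² + (y + 46.8)² = 203.46².
Subtracting pairs of circle equations eliminates x²+y² and gives linear equations (the radical axes):
577.0 x − 53.0 y = 6810.51
502.8 x − 483.6 y = -55479.14
Solving the 2×2 system: x ≈ 24.7, y ≈ 140.4 km.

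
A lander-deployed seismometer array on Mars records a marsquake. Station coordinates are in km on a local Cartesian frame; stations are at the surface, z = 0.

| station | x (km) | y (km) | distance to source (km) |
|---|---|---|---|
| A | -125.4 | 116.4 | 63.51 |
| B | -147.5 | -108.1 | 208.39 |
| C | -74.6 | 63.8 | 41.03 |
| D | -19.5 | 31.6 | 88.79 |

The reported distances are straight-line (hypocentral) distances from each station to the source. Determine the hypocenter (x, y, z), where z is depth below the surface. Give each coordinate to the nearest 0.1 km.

(-80.7, 86.4, 33.7)

Each station gives a sphere (x−x_i)² + (y−y_i)² + z² = d_i² (stations at z=0).
Subtracting the A sphere from B and C: z² cancels, leaving linear equations in x and y:
-44.2 x − 449.0 y = -35225.13
101.6 x − 105.2 y = -17288.46
Solving: x ≈ -80.704, y ≈ 86.397 km (keep extra digits for the depth step; rounded: -80.7, 86.4).
Then from the A sphere: z² = 63.51² − (x + 125.4)² − (y − 116.4)² with x = -80.704, y = 86.397, so z ≈ 33.699 ≈ 33.7 km.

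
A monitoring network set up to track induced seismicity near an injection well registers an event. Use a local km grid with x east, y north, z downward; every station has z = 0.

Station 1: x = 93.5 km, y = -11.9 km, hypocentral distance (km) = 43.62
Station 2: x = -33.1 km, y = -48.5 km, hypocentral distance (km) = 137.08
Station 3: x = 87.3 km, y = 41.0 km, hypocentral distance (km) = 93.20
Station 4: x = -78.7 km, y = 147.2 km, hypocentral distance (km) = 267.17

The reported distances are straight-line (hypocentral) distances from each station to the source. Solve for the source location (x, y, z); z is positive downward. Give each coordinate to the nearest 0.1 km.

x ≈ 102.1 km, y ≈ -48.2 km, depth ≈ 22.6 km

Each station gives a sphere (x−x_i)² + (y−y_i)² + z² = d_i² (stations at z=0).
Subtracting the Station 1 sphere from Station 2 and Station 3: z² cancels, leaving linear equations in x and y:
-253.2 x − 73.2 y = -22324.22
-12.4 x + 105.8 y = -6365.11
Solving: x ≈ 102.102, y ≈ -48.195 km (keep extra digits for the depth step; rounded: 102.1, -48.2).
Then from the Station 1 sphere: z² = 43.62² − (x − 93.5)² − (y + 11.9)² with x = 102.102, y = -48.195, so z ≈ 22.614 ≈ 22.6 km.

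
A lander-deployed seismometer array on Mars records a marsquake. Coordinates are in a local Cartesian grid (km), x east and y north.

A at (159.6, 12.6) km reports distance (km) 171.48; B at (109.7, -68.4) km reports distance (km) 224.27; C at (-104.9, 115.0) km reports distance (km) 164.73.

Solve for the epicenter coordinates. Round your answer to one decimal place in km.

56.2 km east, 149.4 km north

Circle about each station: (x − 159.6)² + (y − 12.6)² = 171.48²; (x − 109.7)² + (y + 68.4)² = 224.27²; (x + 104.9)² + (y − 115.0)² = 164.73².
Subtracting pairs of circle equations eliminates x²+y² and gives linear equations (the radical axes):
-99.8 x − 162.0 y = -29809.91
-529.0 x + 204.8 y = 867.51
Solving the 2×2 system: x ≈ 56.2, y ≈ 149.4 km.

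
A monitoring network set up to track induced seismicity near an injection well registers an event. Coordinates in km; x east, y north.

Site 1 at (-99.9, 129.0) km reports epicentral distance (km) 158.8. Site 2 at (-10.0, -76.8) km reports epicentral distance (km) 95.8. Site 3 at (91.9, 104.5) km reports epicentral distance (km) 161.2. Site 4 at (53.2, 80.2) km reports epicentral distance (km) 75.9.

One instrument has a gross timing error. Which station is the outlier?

Solve using three stations at a time. Using Site 1, Site 2, Site 4 (subtract circle equations pairwise → linear system) gives (x, y) ≈ (12.1, 16.4).
Distances from that point to each station vs reported:
  Site 1: calculated 158.8 vs reported 158.8 → residual 0.0 km
  Site 2: calculated 95.8 vs reported 95.8 → residual 0.0 km
  Site 3: calculated 118.9 vs reported 161.2 → residual 42.3 km
  Site 4: calculated 75.9 vs reported 75.9 → residual 0.0 km
Site 1, Site 2, Site 4 are mutually consistent (residuals ≈ 0); Site 3 is off by 42.3 km.

Site 3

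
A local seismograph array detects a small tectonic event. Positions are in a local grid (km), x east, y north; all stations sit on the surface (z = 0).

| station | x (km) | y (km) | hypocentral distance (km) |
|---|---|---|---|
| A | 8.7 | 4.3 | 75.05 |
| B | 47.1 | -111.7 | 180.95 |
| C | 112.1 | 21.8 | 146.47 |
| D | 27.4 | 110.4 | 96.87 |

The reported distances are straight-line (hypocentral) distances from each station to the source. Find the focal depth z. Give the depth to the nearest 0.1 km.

Each station gives a sphere (x−x_i)² + (y−y_i)² + z² = d_i² (stations at z=0).
Subtracting the A sphere from B and C: z² cancels, leaving linear equations in x and y:
76.8 x − 232.0 y = -12509.28
206.8 x + 35.0 y = -2873.49
Solving: x ≈ -21.799, y ≈ 46.703 km (keep extra digits for the depth step; rounded: -21.8, 46.7).
Then from the A sphere: z² = 75.05² − (x − 8.7)² − (y − 4.3)² with x = -21.799, y = 46.703, so z ≈ 53.892 ≈ 53.9 km.

z ≈ 53.9 km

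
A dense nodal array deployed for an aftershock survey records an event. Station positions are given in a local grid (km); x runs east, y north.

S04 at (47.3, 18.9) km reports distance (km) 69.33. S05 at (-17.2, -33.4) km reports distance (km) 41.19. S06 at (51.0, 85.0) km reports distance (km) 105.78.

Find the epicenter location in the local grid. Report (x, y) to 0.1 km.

Circle about each station: (x − 47.3)² + (y − 18.9)² = 69.33²; (x + 17.2)² + (y + 33.4)² = 41.19²; (x − 51.0)² + (y − 85.0)² = 105.78².
Subtracting the S04 equation from the S05 and S06 equations removes the quadratic terms:
-129.0 x − 104.6 y = 1926.93
7.4 x + 132.2 y = 848.74
Solving the 2×2 system: x ≈ -21.1, y ≈ 7.6 km.
Check against S04 (with the unrounded x, y): √((x − 47.3)²+(y − 18.9)²) = 69.33 ≈ 69.33 km. ✓

(-21.1, 7.6)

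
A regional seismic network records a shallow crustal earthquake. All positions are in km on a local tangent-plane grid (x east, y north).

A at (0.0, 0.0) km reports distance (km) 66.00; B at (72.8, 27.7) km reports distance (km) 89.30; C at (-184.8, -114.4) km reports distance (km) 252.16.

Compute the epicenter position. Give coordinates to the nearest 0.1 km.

Circle about each station: x² + y² = 66.00²; (x − 72.8)² + (y − 27.7)² = 89.30²; (x + 184.8)² + (y + 114.4)² = 252.16².
Subtracting the A equation from the B and C equations removes the quadratic terms:
145.6 x + 55.4 y = 2448.64
-369.6 x − 228.8 y = -11990.27
Solving the 2×2 system: x ≈ -8.1, y ≈ 65.5 km.

x ≈ -8.1 km, y ≈ 65.5 km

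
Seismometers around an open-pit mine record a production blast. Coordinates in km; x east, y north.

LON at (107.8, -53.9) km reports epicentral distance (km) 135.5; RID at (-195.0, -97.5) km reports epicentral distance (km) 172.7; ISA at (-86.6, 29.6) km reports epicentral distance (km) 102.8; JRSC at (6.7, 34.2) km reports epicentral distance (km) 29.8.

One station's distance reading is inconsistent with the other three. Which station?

Solve using three stations at a time. Using LON, RID, ISA (subtract circle equations pairwise → linear system) gives (x, y) ≈ (-27.7, -54.7).
Distances from that point to each station vs reported:
  LON: calculated 135.5 vs reported 135.5 → residual 0.0 km
  RID: calculated 172.7 vs reported 172.7 → residual 0.0 km
  ISA: calculated 102.8 vs reported 102.8 → residual 0.0 km
  JRSC: calculated 95.3 vs reported 29.8 → residual 65.5 km
LON, RID, ISA are mutually consistent (residuals ≈ 0); JRSC is off by 65.5 km.

JRSC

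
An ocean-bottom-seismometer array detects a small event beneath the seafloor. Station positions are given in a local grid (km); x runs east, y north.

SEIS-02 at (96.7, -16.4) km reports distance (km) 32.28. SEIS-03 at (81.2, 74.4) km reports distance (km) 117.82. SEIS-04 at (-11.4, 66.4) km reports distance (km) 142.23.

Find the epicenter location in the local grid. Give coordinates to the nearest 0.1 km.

Circle about each station: (x − 96.7)² + (y + 16.4)² = 32.28²; (x − 81.2)² + (y − 74.4)² = 117.82²; (x + 11.4)² + (y − 66.4)² = 142.23².
Subtracting pairs of circle equations eliminates x²+y² and gives linear equations (the radical axes):
-31.0 x + 181.6 y = -10330.60
-216.2 x + 165.6 y = -24268.30
Solving the 2×2 system: x ≈ 79.0, y ≈ -43.4 km.

(79.0, -43.4)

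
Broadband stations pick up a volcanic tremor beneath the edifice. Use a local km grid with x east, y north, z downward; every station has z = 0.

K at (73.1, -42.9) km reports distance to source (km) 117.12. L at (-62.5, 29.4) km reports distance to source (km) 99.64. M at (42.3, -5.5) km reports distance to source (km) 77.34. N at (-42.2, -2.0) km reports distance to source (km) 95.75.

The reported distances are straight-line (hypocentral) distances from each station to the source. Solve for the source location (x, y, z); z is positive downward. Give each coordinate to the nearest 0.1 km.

Each station gives a sphere (x−x_i)² + (y−y_i)² + z² = d_i² (stations at z=0).
Subtracting the K sphere from L and M: z² cancels, leaving linear equations in x and y:
-271.2 x + 144.6 y = 1375.55
-61.6 x + 74.8 y = 2371.14
Solving: x ≈ 21.090, y ≈ 49.068 km (keep extra digits for the depth step; rounded: 21.1, 49.1).
Then from the K sphere: z² = 117.12² − (x − 73.1)² − (y + 42.9)² with x = 21.090, y = 49.068, so z ≈ 50.537 ≈ 50.5 km.

(21.1, 49.1, 50.5)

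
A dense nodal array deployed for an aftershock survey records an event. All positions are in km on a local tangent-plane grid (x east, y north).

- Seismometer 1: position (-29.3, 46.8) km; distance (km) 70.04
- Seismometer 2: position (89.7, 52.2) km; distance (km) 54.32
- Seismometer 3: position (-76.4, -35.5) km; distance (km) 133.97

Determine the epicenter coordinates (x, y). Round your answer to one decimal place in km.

39.2 km east, 32.2 km north

Circle about each station: (x + 29.3)² + (y − 46.8)² = 70.04²; (x − 89.7)² + (y − 52.2)² = 54.32²; (x + 76.4)² + (y + 35.5)² = 133.97².
Subtracting the Seismometer 1 equation from the Seismometer 2 and Seismometer 3 equations removes the quadratic terms:
238.0 x + 10.8 y = 9677.14
-94.2 x − 164.6 y = -8993.88
Solving the 2×2 system: x ≈ 39.2, y ≈ 32.2 km.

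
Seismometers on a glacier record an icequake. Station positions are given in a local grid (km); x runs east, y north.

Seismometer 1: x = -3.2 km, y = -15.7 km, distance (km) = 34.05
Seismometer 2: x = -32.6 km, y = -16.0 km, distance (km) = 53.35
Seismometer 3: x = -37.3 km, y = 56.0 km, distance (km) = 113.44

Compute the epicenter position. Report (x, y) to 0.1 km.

11.1 km east, -46.6 km north

Circle about each station: (x + 3.2)² + (y + 15.7)² = 34.05²; (x + 32.6)² + (y + 16.0)² = 53.35²; (x + 37.3)² + (y − 56.0)² = 113.44².
Subtracting the Seismometer 1 equation from the Seismometer 2 and Seismometer 3 equations removes the quadratic terms:
-58.8 x − 0.6 y = -624.79
-68.2 x + 143.4 y = -7438.67
Solving the 2×2 system: x ≈ 11.1, y ≈ -46.6 km.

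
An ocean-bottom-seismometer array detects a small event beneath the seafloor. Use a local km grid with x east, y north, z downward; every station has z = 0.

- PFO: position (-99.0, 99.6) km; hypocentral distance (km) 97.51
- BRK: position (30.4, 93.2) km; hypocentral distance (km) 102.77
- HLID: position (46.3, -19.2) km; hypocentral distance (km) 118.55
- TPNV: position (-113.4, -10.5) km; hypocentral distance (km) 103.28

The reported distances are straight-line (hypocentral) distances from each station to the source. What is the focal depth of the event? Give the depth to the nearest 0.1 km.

52.5 km

Each station gives a sphere (x−x_i)² + (y−y_i)² + z² = d_i² (stations at z=0).
Subtracting the PFO sphere from BRK and HLID: z² cancels, leaving linear equations in x and y:
258.8 x − 12.8 y = -11164.23
290.6 x − 237.6 y = -21754.73
Solving: x ≈ -41.096, y ≈ 41.297 km (keep extra digits for the depth step; rounded: -41.1, 41.3).
Then from the PFO sphere: z² = 97.51² − (x + 99.0)² − (y − 99.6)² with x = -41.096, y = 41.297, so z ≈ 52.498 ≈ 52.5 km.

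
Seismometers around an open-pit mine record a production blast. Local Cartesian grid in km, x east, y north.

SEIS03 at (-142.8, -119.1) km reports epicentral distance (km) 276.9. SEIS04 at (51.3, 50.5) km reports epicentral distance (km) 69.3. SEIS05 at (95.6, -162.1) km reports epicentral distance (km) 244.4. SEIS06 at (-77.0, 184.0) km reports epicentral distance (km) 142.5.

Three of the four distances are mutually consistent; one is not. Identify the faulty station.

Solve using three stations at a time. Using SEIS04, SEIS05, SEIS06 (subtract circle equations pairwise → linear system) gives (x, y) ≈ (-17.9, 54.4).
Distances from that point to each station vs reported:
  SEIS03: calculated 213.8 vs reported 276.9 → residual 63.1 km
  SEIS04: calculated 69.3 vs reported 69.3 → residual 0.0 km
  SEIS05: calculated 244.4 vs reported 244.4 → residual 0.0 km
  SEIS06: calculated 142.5 vs reported 142.5 → residual 0.0 km
SEIS04, SEIS05, SEIS06 are mutually consistent (residuals ≈ 0); SEIS03 is off by 63.1 km.

SEIS03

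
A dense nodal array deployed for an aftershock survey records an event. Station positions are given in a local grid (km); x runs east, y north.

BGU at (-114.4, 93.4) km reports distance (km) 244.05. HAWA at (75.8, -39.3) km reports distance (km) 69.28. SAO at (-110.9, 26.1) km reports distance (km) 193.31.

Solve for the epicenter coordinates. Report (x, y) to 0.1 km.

(37.9, -97.3)

Circle about each station: (x + 114.4)² + (y − 93.4)² = 244.05²; (x − 75.8)² + (y + 39.3)² = 69.28²; (x + 110.9)² + (y − 26.1)² = 193.31².
Subtracting the BGU equation from the HAWA and SAO equations removes the quadratic terms:
380.4 x − 265.4 y = 40239.89
7.0 x − 134.6 y = 13360.75
Solving the 2×2 system: x ≈ 37.9, y ≈ -97.3 km.
Check against BGU (with the unrounded x, y): √((x + 114.4)²+(y − 93.4)²) = 244.05 ≈ 244.05 km. ✓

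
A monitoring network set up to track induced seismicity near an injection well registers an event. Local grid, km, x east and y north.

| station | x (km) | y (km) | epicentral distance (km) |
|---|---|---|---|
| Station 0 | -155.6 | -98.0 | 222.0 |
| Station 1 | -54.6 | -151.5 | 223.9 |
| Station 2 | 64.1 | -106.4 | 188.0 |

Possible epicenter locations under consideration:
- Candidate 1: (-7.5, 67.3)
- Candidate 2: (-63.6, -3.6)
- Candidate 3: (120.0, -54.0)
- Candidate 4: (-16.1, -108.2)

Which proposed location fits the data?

For each candidate, compare |candidate − station| to the reported distance:
Candidate 1: residuals Station 0 0.1, Station 1 0.1, Station 2 0.1 → max 0.1 km
Candidate 2: residuals Station 0 90.2, Station 1 75.7, Station 2 24.1 → max 90.2 km
Candidate 3: residuals Station 0 57.1, Station 1 23.9, Station 2 111.4 → max 111.4 km
Candidate 4: residuals Station 0 82.1, Station 1 166.0, Station 2 107.8 → max 166.0 km
Only Candidate 1 has all residuals ≈ 0.

Candidate 1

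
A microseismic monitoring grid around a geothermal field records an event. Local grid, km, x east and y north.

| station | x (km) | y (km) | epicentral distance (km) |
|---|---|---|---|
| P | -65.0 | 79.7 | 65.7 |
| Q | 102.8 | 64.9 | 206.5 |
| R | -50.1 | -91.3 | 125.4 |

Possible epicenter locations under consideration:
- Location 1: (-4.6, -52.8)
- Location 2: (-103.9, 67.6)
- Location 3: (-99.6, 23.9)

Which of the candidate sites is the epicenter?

For each candidate, compare |candidate − station| to the reported distance:
Location 1: residuals P 79.9, Q 47.2, R 65.8 → max 79.9 km
Location 2: residuals P 25.0, Q 0.2, R 42.4 → max 42.4 km
Location 3: residuals P 0.0, Q 0.0, R 0.0 → max 0.0 km
Only Location 3 has all residuals ≈ 0.

Location 3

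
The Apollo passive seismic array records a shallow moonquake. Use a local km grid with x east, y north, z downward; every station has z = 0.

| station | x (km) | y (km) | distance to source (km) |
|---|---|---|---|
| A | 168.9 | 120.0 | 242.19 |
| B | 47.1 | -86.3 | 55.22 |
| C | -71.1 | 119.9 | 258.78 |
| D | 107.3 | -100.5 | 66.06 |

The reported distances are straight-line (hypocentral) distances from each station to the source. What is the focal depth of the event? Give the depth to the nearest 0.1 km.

depth ≈ 51.3 km

Each station gives a sphere (x−x_i)² + (y−y_i)² + z² = d_i² (stations at z=0).
Subtracting the A sphere from B and C: z² cancels, leaving linear equations in x and y:
-243.6 x − 412.6 y = 22345.64
-480.0 x − 0.2 y = -31807.08
Solving: x ≈ 66.304, y ≈ -93.304 km (keep extra digits for the depth step; rounded: 66.3, -93.3).
Then from the A sphere: z² = 242.19² − (x − 168.9)² − (y − 120.0)² with x = 66.304, y = -93.304, so z ≈ 51.298 ≈ 51.3 km.
Check against D (with the unrounded solution): distance 66.06 ≈ 66.06 km. ✓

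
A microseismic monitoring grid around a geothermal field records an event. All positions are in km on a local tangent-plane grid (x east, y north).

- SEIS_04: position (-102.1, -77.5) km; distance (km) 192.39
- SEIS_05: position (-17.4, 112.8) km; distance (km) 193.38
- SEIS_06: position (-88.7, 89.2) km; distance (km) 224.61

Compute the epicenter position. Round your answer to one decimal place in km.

Circle about each station: (x + 102.1)² + (y + 77.5)² = 192.39²; (x + 17.4)² + (y − 112.8)² = 193.38²; (x + 88.7)² + (y − 89.2)² = 224.61².
Subtracting the SEIS_04 equation from the SEIS_05 and SEIS_06 equations removes the quadratic terms:
169.4 x + 380.6 y = -3785.97
26.8 x + 333.4 y = -14042.07
Solving the 2×2 system: x ≈ 88.2, y ≈ -49.2 km.
Check against SEIS_04 (with the unrounded x, y): √((x + 102.1)²+(y + 77.5)²) = 192.40 ≈ 192.39 km. ✓

(88.2, -49.2)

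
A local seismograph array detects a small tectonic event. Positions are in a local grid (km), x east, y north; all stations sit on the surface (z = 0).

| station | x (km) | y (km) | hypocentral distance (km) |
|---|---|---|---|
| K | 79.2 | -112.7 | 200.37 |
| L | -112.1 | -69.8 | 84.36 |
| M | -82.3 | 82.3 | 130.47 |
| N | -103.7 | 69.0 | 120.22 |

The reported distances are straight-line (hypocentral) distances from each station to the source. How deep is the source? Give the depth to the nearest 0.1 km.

Each station gives a sphere (x−x_i)² + (y−y_i)² + z² = d_i² (stations at z=0).
Subtracting the K sphere from L and M: z² cancels, leaving linear equations in x and y:
-382.6 x + 85.8 y = 31496.05
-323.0 x + 390.0 y = 17698.37
Solving: x ≈ -88.600, y ≈ -27.998 km (keep extra digits for the depth step; rounded: -88.6, -28.0).
Then from the K sphere: z² = 200.37² − (x − 79.2)² − (y + 112.7)² with x = -88.600, y = -27.998, so z ≈ 69.404 ≈ 69.4 km.

69.4 km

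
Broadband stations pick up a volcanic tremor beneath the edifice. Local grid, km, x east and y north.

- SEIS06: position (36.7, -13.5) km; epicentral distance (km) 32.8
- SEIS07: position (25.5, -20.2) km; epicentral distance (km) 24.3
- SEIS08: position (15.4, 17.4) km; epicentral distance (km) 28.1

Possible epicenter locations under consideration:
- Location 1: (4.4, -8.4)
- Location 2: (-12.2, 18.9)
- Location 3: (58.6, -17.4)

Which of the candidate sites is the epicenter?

Location 1

For each candidate, compare |candidate − station| to the reported distance:
Location 1: residuals SEIS06 0.1, SEIS07 0.1, SEIS08 0.1 → max 0.1 km
Location 2: residuals SEIS06 25.9, SEIS07 30.0, SEIS08 0.5 → max 30.0 km
Location 3: residuals SEIS06 10.6, SEIS07 8.9, SEIS08 27.4 → max 27.4 km
Only Location 1 has all residuals ≈ 0.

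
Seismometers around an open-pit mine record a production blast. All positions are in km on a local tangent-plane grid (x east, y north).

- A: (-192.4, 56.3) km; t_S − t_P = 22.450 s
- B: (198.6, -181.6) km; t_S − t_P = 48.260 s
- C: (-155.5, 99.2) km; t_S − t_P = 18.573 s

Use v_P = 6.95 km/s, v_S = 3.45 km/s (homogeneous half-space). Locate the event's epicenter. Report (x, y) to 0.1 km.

Distance from S−P lag: d = Δt · v_P v_S / (v_P − v_S) = Δt · (6.95·3.45)/(6.95−3.45) ≈ 6.8507·Δt.
So d_A = 153.80, d_B = 330.62, d_C = 127.24 km.
Circle about each station: (x + 192.4)² + (y − 56.3)² = 153.80²; (x − 198.6)² + (y + 181.6)² = 330.62²; (x + 155.5)² + (y − 99.2)² = 127.24².
Subtracting the A equation from the B and C equations removes the quadratic terms:
782.0 x − 475.8 y = -53422.07
73.8 x + 85.8 y = 1297.86
Solving the 2×2 system: x ≈ -38.8, y ≈ 48.5 km.
Check against A (with the unrounded x, y): √((x + 192.4)²+(y − 56.3)²) = 153.79 ≈ 153.80 km. ✓

x ≈ -38.8 km, y ≈ 48.5 km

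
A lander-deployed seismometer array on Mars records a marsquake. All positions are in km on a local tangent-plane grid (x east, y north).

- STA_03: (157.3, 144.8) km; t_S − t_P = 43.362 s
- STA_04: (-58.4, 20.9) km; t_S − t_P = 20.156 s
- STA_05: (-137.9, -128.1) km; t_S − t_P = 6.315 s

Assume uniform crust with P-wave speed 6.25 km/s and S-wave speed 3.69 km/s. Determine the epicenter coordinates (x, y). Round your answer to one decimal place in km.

(-89.5, -158.0)

Distance from S−P lag: d = Δt · v_P v_S / (v_P − v_S) = Δt · (6.25·3.69)/(6.25−3.69) ≈ 9.0088·Δt.
So d_STA_03 = 390.64, d_STA_04 = 181.58, d_STA_05 = 56.89 km.
Circle about each station: (x − 157.3)² + (y − 144.8)² = 390.64²; (x + 58.4)² + (y − 20.9)² = 181.58²; (x + 137.9)² + (y + 128.1)² = 56.89².
Subtracting the STA_03 equation from the STA_04 and STA_05 equations removes the quadratic terms:
-431.4 x − 247.8 y = 77765.35
-590.4 x − 545.8 y = 139078.83
Solving the 2×2 system: x ≈ -89.5, y ≈ -158.0 km.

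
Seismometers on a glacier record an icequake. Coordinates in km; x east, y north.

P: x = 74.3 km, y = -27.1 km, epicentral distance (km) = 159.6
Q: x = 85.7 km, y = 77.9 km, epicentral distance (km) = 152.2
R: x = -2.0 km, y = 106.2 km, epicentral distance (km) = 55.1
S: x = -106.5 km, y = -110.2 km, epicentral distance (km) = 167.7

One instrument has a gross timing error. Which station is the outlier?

R

Solve using three stations at a time. Using P, Q, S (subtract circle equations pairwise → linear system) gives (x, y) ≈ (-64.2, 52.0).
Distances from that point to each station vs reported:
  P: calculated 159.6 vs reported 159.6 → residual 0.0 km
  Q: calculated 152.2 vs reported 152.2 → residual 0.0 km
  R: calculated 82.5 vs reported 55.1 → residual 27.4 km
  S: calculated 167.7 vs reported 167.7 → residual 0.0 km
P, Q, S are mutually consistent (residuals ≈ 0); R is off by 27.4 km.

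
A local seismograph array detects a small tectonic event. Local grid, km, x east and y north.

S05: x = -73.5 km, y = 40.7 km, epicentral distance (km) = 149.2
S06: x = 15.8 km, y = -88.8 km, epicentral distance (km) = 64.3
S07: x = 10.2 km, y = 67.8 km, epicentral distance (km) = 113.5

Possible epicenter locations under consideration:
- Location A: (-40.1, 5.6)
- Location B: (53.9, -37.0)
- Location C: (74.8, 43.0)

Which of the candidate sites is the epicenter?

For each candidate, compare |candidate − station| to the reported distance:
Location A: residuals S05 100.7, S06 45.4, S07 33.5 → max 100.7 km
Location B: residuals S05 0.0, S06 0.0, S07 0.0 → max 0.0 km
Location C: residuals S05 0.9, S06 80.1, S07 44.3 → max 80.1 km
Only Location B has all residuals ≈ 0.

Location B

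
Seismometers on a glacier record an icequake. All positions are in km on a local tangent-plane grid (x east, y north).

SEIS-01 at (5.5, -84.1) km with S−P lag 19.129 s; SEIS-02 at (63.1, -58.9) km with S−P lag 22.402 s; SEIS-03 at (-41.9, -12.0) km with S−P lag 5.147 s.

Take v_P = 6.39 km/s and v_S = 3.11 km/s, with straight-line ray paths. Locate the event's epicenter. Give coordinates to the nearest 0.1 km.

x ≈ -48.4 km, y ≈ 18.5 km

Distance from S−P lag: d = Δt · v_P v_S / (v_P − v_S) = Δt · (6.39·3.11)/(6.39−3.11) ≈ 6.0588·Δt.
So d_SEIS-01 = 115.90, d_SEIS-02 = 135.73, d_SEIS-03 = 31.18 km.
Circle about each station: (x − 5.5)² + (y + 84.1)² = 115.90²; (x − 63.1)² + (y + 58.9)² = 135.73²; (x + 41.9)² + (y + 12.0)² = 31.18².
Subtracting pairs of circle equations eliminates x²+y² and gives linear equations (the radical axes):
115.2 x + 50.4 y = -4642.06
-94.8 x + 144.2 y = 7257.17
Solving the 2×2 system: x ≈ -48.4, y ≈ 18.5 km.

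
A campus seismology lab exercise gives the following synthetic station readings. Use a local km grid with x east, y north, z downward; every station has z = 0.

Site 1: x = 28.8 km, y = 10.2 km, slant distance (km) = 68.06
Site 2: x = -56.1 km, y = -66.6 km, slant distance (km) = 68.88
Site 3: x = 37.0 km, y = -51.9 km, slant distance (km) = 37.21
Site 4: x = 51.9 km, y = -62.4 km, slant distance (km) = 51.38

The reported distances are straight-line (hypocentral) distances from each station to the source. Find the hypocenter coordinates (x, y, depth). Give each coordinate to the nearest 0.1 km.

x ≈ 7.1 km, y ≈ -50.4 km, depth ≈ 22.1 km

Each station gives a sphere (x−x_i)² + (y−y_i)² + z² = d_i² (stations at z=0).
Subtracting the Site 1 sphere from Site 2 and Site 3: z² cancels, leaving linear equations in x and y:
-169.8 x − 153.6 y = 6537.00
16.4 x − 124.2 y = 6376.71
Solving: x ≈ 7.098, y ≈ -50.405 km (keep extra digits for the depth step; rounded: 7.1, -50.4).
Then from the Site 1 sphere: z² = 68.06² − (x − 28.8)² − (y − 10.2)² with x = 7.098, y = -50.405, so z ≈ 22.096 ≈ 22.1 km.
Check against Site 4 (with the unrounded solution): distance 51.37 ≈ 51.38 km. ✓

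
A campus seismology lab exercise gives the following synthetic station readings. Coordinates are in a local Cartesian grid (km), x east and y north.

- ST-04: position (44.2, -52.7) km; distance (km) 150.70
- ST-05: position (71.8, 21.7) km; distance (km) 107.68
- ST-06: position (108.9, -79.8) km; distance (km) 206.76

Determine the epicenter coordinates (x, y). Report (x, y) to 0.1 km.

x ≈ -14.5 km, y ≈ 86.1 km

Circle about each station: (x − 44.2)² + (y + 52.7)² = 150.70²; (x − 71.8)² + (y − 21.7)² = 107.68²; (x − 108.9)² + (y + 79.8)² = 206.76².
Subtracting the ST-04 equation from the ST-05 and ST-06 equations removes the quadratic terms:
55.2 x + 148.8 y = 12010.71
129.4 x − 54.2 y = -6542.89
Solving the 2×2 system: x ≈ -14.5, y ≈ 86.1 km.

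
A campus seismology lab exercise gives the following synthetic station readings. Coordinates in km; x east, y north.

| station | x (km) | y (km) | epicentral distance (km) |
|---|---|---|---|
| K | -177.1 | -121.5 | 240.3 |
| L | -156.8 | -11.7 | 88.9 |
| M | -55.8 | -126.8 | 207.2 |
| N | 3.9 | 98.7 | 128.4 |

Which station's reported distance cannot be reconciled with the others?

K

Solve using three stations at a time. Using L, M, N (subtract circle equations pairwise → linear system) gives (x, y) ≈ (-121.2, 69.8).
Distances from that point to each station vs reported:
  K: calculated 199.3 vs reported 240.3 → residual 41.0 km
  L: calculated 88.9 vs reported 88.9 → residual 0.0 km
  M: calculated 207.2 vs reported 207.2 → residual 0.0 km
  N: calculated 128.4 vs reported 128.4 → residual 0.0 km
L, M, N are mutually consistent (residuals ≈ 0); K is off by 41.0 km.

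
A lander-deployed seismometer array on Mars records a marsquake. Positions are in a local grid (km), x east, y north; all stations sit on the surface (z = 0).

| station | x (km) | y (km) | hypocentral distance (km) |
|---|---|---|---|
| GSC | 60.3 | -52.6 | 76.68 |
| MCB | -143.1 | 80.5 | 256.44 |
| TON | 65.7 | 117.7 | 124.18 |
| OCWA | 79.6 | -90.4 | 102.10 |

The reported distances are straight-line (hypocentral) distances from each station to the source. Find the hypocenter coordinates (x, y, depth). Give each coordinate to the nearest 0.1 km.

Each station gives a sphere (x−x_i)² + (y−y_i)² + z² = d_i² (stations at z=0).
Subtracting the GSC sphere from MCB and TON: z² cancels, leaving linear equations in x and y:
-406.8 x + 266.2 y = -39326.64
10.8 x + 340.6 y = 2226.08
Solving: x ≈ 98.898, y ≈ 3.400 km (keep extra digits for the depth step; rounded: 98.9, 3.4).
Then from the GSC sphere: z² = 76.68² − (x − 60.3)² − (y + 52.6)² with x = 98.898, y = 3.400, so z ≈ 35.412 ≈ 35.4 km.

(98.9, 3.4, 35.4)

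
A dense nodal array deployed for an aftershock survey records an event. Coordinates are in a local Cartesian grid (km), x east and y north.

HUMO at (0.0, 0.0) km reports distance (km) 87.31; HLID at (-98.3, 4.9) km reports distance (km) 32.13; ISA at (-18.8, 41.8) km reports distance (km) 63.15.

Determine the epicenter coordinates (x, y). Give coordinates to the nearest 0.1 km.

Circle about each station: x² + y² = 87.31²; (x + 98.3)² + (y − 4.9)² = 32.13²; (x + 18.8)² + (y − 41.8)² = 63.15².
Subtracting pairs of circle equations eliminates x²+y² and gives linear equations (the radical axes):
-196.6 x + 9.8 y = 16277.60
-37.6 x + 83.6 y = 5735.79
Solving the 2×2 system: x ≈ -81.2, y ≈ 32.1 km.

x ≈ -81.2 km, y ≈ 32.1 km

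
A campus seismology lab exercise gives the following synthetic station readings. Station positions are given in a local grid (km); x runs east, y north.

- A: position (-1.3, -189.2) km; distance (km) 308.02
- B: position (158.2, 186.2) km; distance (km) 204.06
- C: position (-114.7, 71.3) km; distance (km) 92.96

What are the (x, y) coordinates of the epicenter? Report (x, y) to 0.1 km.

Circle about each station: (x + 1.3)² + (y + 189.2)² = 308.02²; (x − 158.2)² + (y − 186.2)² = 204.06²; (x + 114.7)² + (y − 71.3)² = 92.96².
Subtracting pairs of circle equations eliminates x²+y² and gives linear equations (the radical axes):
319.0 x + 750.8 y = 77135.19
-226.8 x + 521.0 y = 68676.21
Solving the 2×2 system: x ≈ -33.8, y ≈ 117.1 km.

(-33.8, 117.1)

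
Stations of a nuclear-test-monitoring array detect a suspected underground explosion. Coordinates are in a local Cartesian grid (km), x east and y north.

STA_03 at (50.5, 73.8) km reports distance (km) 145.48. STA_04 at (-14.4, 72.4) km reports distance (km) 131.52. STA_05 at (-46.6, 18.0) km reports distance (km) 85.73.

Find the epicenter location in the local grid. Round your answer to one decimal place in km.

Circle about each station: (x − 50.5)² + (y − 73.8)² = 145.48²; (x + 14.4)² + (y − 72.4)² = 131.52²; (x + 46.6)² + (y − 18.0)² = 85.73².
Subtracting pairs of circle equations eliminates x²+y² and gives linear equations (the radical axes):
-129.8 x − 2.8 y = 1319.35
-194.2 x − 111.6 y = 8313.67
Solving the 2×2 system: x ≈ -8.9, y ≈ -59.0 km.

(-8.9, -59.0)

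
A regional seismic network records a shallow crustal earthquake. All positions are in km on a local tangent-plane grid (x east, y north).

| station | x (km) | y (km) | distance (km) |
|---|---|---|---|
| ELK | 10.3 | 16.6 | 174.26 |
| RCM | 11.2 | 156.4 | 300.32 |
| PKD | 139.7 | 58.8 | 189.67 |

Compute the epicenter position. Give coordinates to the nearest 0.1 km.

Circle about each station: (x − 10.3)² + (y − 16.6)² = 174.26²; (x − 11.2)² + (y − 156.4)² = 300.32²; (x − 139.7)² + (y − 58.8)² = 189.67².
Subtracting the ELK equation from the RCM and PKD equations removes the quadratic terms:
1.8 x + 279.6 y = -35620.80
258.8 x + 84.4 y = 16983.72
Solving the 2×2 system: x ≈ 107.4, y ≈ -128.1 km.

x ≈ 107.4 km, y ≈ -128.1 km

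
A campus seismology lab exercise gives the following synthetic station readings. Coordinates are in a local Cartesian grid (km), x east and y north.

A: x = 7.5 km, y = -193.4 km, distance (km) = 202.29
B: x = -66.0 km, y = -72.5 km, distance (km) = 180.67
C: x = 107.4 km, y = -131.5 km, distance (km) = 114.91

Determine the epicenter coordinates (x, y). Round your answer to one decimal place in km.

(105.8, -16.6)

Circle about each station: (x − 7.5)² + (y + 193.4)² = 202.29²; (x + 66.0)² + (y + 72.5)² = 180.67²; (x − 107.4)² + (y + 131.5)² = 114.91².
Subtracting pairs of circle equations eliminates x²+y² and gives linear equations (the radical axes):
-147.0 x + 241.8 y = -19567.96
199.8 x + 123.8 y = 19084.14
Solving the 2×2 system: x ≈ 105.8, y ≈ -16.6 km.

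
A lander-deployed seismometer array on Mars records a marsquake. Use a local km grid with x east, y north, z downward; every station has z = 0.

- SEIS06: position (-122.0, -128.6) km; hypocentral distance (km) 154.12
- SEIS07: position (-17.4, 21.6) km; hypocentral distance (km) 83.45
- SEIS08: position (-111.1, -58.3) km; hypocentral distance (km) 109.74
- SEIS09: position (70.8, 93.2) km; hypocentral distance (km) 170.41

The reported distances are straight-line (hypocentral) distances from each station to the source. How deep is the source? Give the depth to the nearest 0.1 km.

z ≈ 68.7 km

Each station gives a sphere (x−x_i)² + (y−y_i)² + z² = d_i² (stations at z=0).
Subtracting the SEIS06 sphere from SEIS07 and SEIS08: z² cancels, leaving linear equations in x and y:
209.2 x + 300.4 y = -13863.57
21.8 x + 140.6 y = -3969.75
Solving: x ≈ -33.095, y ≈ -23.103 km (keep extra digits for the depth step; rounded: -33.1, -23.1).
Then from the SEIS06 sphere: z² = 154.12² − (x + 122.0)² − (y + 128.6)² with x = -33.095, y = -23.103, so z ≈ 68.697 ≈ 68.7 km.
Check against SEIS09 (with the unrounded solution): distance 170.41 ≈ 170.41 km. ✓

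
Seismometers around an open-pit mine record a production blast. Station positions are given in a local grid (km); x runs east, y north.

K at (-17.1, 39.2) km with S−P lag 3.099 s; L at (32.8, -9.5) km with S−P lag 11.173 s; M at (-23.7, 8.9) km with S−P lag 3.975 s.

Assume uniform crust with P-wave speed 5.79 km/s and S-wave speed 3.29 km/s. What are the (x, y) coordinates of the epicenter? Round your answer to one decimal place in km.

x ≈ -40.2 km, y ≈ 34.3 km

Distance from S−P lag: d = Δt · v_P v_S / (v_P − v_S) = Δt · (5.79·3.29)/(5.79−3.29) ≈ 7.6196·Δt.
So d_K = 23.61, d_L = 85.13, d_M = 30.29 km.
Circle about each station: (x + 17.1)² + (y − 39.2)² = 23.61²; (x − 32.8)² + (y + 9.5)² = 85.13²; (x + 23.7)² + (y − 8.9)² = 30.29².
Subtracting pairs of circle equations eliminates x²+y² and gives linear equations (the radical axes):
99.8 x − 97.4 y = -7352.64
-13.2 x − 60.6 y = -1548.20
Solving the 2×2 system: x ≈ -40.2, y ≈ 34.3 km.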